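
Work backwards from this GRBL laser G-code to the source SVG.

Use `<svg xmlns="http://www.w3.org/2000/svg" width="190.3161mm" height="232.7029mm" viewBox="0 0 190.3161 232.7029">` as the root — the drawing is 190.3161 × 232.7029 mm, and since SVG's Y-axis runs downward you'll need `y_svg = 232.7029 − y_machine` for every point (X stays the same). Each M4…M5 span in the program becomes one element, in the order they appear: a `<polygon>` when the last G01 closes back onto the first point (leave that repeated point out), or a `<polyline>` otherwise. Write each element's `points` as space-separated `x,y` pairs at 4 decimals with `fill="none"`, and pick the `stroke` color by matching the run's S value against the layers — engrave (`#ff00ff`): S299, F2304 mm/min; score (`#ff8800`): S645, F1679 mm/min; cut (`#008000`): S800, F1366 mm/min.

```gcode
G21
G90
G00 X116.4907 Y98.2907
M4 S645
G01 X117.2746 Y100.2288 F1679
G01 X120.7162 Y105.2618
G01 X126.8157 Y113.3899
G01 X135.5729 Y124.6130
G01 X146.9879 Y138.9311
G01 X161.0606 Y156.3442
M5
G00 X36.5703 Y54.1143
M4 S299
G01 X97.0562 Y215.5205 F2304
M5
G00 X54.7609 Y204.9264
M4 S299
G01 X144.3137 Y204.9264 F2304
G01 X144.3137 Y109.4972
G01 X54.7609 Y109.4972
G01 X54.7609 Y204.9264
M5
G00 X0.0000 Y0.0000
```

Machine Y-up, SVG Y-down with viewBox height 232.7029, so y_svg = 232.7029 − y_machine; X carries over.

Run 1: power S645 maps to stroke `#ff8800` (score). The run is open, so emit a `<polyline>` with points (Y-flipped): 116.4907,134.4122 117.2746,132.4741 120.7162,127.4411 126.8157,119.3130 135.5729,108.0899 146.9879,93.7718 161.0606,76.3587.

Run 2: S299 ⇒ engrave layer `#ff00ff`. The run is open, so emit a `<polyline>` with points (Y-flipped): 36.5703,178.5886 97.0562,17.1824.

Run 3: S299 ⇒ engrave layer `#ff00ff`. The run returns to its start, so emit a `<polygon>` with points (Y-flipped): 54.7609,27.7765 144.3137,27.7765 144.3137,123.2057 54.7609,123.2057.

<svg xmlns="http://www.w3.org/2000/svg" width="190.3161mm" height="232.7029mm" viewBox="0 0 190.3161 232.7029">
  <polyline points="116.4907,134.4122 117.2746,132.4741 120.7162,127.4411 126.8157,119.3130 135.5729,108.0899 146.9879,93.7718 161.0606,76.3587" fill="none" stroke="#ff8800"/>
  <polyline points="36.5703,178.5886 97.0562,17.1824" fill="none" stroke="#ff00ff"/>
  <polygon points="54.7609,27.7765 144.3137,27.7765 144.3137,123.2057 54.7609,123.2057" fill="none" stroke="#ff00ff"/>
</svg>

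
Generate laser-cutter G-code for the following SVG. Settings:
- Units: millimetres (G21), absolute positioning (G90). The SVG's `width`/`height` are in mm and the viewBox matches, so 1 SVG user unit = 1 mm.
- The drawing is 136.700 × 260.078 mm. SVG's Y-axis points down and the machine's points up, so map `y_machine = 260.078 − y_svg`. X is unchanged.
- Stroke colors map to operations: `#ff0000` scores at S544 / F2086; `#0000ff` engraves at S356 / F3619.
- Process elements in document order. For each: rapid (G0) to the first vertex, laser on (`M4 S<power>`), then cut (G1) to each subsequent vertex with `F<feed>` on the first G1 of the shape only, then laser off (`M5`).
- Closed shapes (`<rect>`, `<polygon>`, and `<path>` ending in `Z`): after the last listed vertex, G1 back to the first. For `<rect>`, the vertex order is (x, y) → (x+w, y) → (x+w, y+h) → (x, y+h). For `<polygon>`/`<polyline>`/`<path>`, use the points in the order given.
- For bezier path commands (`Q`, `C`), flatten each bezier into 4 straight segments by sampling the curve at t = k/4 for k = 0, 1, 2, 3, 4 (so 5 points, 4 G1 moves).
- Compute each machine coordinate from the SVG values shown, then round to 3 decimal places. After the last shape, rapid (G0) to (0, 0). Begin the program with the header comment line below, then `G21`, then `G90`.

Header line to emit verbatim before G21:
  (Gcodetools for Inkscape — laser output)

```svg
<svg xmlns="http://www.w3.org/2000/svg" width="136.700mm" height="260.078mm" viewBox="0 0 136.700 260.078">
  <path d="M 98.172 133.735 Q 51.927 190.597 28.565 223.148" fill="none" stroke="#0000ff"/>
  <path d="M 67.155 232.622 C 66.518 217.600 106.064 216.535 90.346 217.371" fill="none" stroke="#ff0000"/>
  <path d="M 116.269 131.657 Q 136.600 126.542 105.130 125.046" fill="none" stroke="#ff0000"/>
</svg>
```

Since the viewBox matches the mm dimensions, user units are millimetres directly. The only transform is the Y-flip y_m = 260.078 − y_svg.

Shape 1 is a quadratic bezier drawn with `<path>`. Its stroke #0000ff means engrave at S356, F3619. After flipping Y the toolpath is (98.172,126.343) → (76.480,99.431) → (57.648,75.559) → (41.676,54.725) → (28.565,36.930).

Shape 2 is a cubic bezier drawn with `<path>`. Its stroke #ff0000 means score at S544, F2086. After flipping Y the toolpath is (67.155,27.456) → (72.720,36.294) → (84.406,41.028) → (93.264,42.789) → (90.346,42.707).

Shape 3 is a quadratic bezier drawn with `<path>`. Its stroke #ff0000 means score at S544, F2086. After flipping Y the toolpath is (116.269,128.421) → (123.197,130.752) → (123.650,132.631) → (117.627,134.058) → (105.130,135.032).

(Gcodetools for Inkscape — laser output)
G21
G90
G0 X98.172 Y126.343
M4 S356
G1 X76.480 Y99.431 F3619
G1 X57.648 Y75.559
G1 X41.676 Y54.725
G1 X28.565 Y36.930
M5
G0 X67.155 Y27.456
M4 S544
G1 X72.720 Y36.294 F2086
G1 X84.406 Y41.028
G1 X93.264 Y42.789
G1 X90.346 Y42.707
M5
G0 X116.269 Y128.421
M4 S544
G1 X123.197 Y130.752 F2086
G1 X123.650 Y132.631
G1 X117.627 Y134.058
G1 X105.130 Y135.032
M5
G0 X0.000 Y0.000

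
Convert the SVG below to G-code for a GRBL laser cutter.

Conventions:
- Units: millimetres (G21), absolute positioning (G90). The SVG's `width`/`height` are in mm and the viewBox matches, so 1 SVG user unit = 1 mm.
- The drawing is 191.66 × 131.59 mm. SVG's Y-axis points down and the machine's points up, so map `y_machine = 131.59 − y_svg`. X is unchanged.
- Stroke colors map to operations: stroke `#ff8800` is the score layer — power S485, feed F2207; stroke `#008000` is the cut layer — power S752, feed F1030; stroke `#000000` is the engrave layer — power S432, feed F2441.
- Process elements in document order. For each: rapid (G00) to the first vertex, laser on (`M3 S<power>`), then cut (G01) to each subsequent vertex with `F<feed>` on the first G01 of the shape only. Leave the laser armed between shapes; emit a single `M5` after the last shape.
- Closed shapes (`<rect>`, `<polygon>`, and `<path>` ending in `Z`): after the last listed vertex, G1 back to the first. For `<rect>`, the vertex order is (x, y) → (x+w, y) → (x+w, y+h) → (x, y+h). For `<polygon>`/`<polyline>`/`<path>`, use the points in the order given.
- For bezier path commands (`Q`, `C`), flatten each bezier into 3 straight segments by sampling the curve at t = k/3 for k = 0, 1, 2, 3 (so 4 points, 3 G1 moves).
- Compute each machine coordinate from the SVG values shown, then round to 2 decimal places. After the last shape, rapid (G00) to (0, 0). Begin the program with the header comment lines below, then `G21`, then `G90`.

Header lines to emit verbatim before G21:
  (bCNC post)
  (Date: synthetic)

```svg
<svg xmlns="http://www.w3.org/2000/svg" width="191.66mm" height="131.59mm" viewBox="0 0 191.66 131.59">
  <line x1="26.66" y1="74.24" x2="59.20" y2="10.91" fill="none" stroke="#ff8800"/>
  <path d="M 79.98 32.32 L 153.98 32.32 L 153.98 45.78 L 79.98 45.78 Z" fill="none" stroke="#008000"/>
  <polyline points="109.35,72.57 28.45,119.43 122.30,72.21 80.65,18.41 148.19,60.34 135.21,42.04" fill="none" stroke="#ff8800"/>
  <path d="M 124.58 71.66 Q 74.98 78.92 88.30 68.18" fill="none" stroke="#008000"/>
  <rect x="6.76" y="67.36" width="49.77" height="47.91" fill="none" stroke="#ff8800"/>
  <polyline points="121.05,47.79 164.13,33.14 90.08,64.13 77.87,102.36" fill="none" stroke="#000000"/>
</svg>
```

(bCNC post)
(Date: synthetic)
G21
G90
G00 X26.66 Y57.35
M3 S485
G01 X59.20 Y120.68 F2207
G00 X79.98 Y99.27
M3 S752
G01 X153.98 Y99.27 F1030
G01 X153.98 Y85.81
G01 X79.98 Y85.81
G01 X79.98 Y99.27
G00 X109.35 Y59.02
M3 S485
G01 X28.45 Y12.16 F2207
G01 X122.30 Y59.38
G01 X80.65 Y113.18
G01 X148.19 Y71.25
G01 X135.21 Y89.55
G00 X124.58 Y59.93
M3 S752
G01 X98.50 Y57.09 F1030
G01 X86.41 Y58.25
G01 X88.30 Y63.41
G00 X6.76 Y64.23
M3 S485
G01 X56.53 Y64.23 F2207
G01 X56.53 Y16.32
G01 X6.76 Y16.32
G01 X6.76 Y64.23
G00 X121.05 Y83.80
M3 S432
G01 X164.13 Y98.45 F2441
G01 X90.08 Y67.46
G01 X77.87 Y29.23
M5
G00 X0.00 Y0.00

viewBox `0 0 191.66 131.59` with mm width/height → 1 unit = 1 mm. Flip: y_m = 131.59 − y_svg.

**Shape 1** — `<line>` line segment, stroke `#ff8800` → score (S485, F2207). Machine vertices: (26.66,57.35) → (59.20,120.68). Open path.

**Shape 2** — `<path>` rectangle, stroke `#008000` → cut (S752, F1030). Machine vertices: (79.98,99.27) → (153.98,99.27) → (153.98,85.81) → (79.98,85.81) → (79.98,99.27). Closed: final G1 returns to the first vertex.

**Shape 3** — `<polyline>` open polyline, stroke `#ff8800` → score (S485, F2207). Machine vertices: (109.35,59.02) → (28.45,12.16) → (122.30,59.38) → (80.65,113.18) → (148.19,71.25) → (135.21,89.55). Open path.

**Shape 4** — `<path>` quadratic bezier, stroke `#008000` → cut (S752, F1030). Control points (SVG): P0=(124.58,71.66), P1=(74.98,78.92), P2=(88.30,68.18); sampled at t=k/3. Machine vertices: (124.58,59.93) → (98.50,57.09) → (86.41,58.25) → (88.30,63.41). Open path.

**Shape 5** — `<rect>` rectangle, stroke `#ff8800` → score (S485, F2207). Machine vertices: (6.76,64.23) → (56.53,64.23) → (56.53,16.32) → (6.76,16.32) → (6.76,64.23). Closed: final G1 returns to the first vertex.

**Shape 6** — `<polyline>` open polyline, stroke `#000000` → engrave (S432, F2441). Machine vertices: (121.05,83.80) → (164.13,98.45) → (90.08,67.46) → (77.87,29.23). Open path.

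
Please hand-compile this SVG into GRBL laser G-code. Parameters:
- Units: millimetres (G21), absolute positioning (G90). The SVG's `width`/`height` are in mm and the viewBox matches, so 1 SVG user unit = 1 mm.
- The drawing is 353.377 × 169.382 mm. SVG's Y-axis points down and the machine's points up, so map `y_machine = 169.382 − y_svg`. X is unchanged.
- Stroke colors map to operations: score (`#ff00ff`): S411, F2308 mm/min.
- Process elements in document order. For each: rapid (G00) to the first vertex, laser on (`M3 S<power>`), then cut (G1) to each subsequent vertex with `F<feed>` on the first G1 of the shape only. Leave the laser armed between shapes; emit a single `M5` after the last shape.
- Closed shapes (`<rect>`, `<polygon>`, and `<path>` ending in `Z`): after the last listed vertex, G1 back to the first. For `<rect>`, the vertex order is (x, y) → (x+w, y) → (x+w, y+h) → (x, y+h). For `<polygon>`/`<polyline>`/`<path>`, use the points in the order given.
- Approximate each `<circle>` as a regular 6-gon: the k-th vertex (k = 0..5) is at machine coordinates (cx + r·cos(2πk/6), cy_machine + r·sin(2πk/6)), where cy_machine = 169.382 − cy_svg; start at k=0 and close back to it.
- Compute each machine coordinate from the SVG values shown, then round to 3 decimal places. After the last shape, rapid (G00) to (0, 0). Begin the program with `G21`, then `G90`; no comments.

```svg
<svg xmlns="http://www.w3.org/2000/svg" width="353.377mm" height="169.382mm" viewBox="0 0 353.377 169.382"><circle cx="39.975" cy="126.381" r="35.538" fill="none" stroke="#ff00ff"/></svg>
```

G21
G90
G00 X75.513 Y43.001
M3 S411
G1 X57.744 Y73.778 F2308
G1 X22.206 Y73.778
G1 X4.437 Y43.001
G1 X22.206 Y12.224
G1 X57.744 Y12.224
G1 X75.513 Y43.001
M5
G00 X0.000 Y0.000

viewBox `0 0 353.377 169.382` with mm width/height → 1 unit = 1 mm. Flip: y_m = 169.382 − y_svg.

**Shape 1** — `<circle>` circle, stroke `#ff00ff` → score (S411, F2308). Machine vertices: (75.513,43.001) → (57.744,73.778) → (22.206,73.778) → (4.437,43.001) → (22.206,12.224) → (57.744,12.224) → (75.513,43.001). Closed: final G1 returns to the first vertex.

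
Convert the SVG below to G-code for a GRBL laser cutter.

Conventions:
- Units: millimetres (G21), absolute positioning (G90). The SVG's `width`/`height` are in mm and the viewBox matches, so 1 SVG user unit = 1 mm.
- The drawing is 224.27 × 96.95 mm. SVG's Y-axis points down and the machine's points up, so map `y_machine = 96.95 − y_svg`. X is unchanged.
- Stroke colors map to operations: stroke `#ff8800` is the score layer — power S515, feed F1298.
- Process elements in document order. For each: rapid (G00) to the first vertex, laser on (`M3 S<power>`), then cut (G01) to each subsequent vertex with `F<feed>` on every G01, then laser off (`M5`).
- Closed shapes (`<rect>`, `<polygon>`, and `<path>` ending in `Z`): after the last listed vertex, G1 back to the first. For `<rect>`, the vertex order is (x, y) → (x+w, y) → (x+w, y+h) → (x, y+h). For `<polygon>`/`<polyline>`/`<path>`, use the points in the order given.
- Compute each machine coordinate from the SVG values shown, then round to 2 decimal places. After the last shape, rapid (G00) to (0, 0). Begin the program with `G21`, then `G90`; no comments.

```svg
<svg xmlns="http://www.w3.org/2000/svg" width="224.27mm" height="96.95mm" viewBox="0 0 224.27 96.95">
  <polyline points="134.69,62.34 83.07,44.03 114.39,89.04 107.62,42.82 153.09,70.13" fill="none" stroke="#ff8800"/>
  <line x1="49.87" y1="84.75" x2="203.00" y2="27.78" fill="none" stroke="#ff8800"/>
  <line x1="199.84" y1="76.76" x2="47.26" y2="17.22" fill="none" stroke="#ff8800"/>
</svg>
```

G21
G90
G00 X134.69 Y34.61
M3 S515
G01 X83.07 Y52.92 F1298
G01 X114.39 Y7.91 F1298
G01 X107.62 Y54.13 F1298
G01 X153.09 Y26.82 F1298
M5
G00 X49.87 Y12.20
M3 S515
G01 X203.00 Y69.17 F1298
M5
G00 X199.84 Y20.19
M3 S515
G01 X47.26 Y79.73 F1298
M5
G00 X0.00 Y0.00

Since the viewBox matches the mm dimensions, user units are millimetres directly. The only transform is the Y-flip y_m = 96.95 − y_svg.

Shape 1 is a open polyline drawn with `<polyline>`. Its stroke #ff8800 means score at S515, F1298. After flipping Y the toolpath is (134.69,34.61) → (83.07,52.92) → (114.39,7.91) → (107.62,54.13) → (153.09,26.82).

Shape 2 is a line segment drawn with `<line>`. Its stroke #ff8800 means score at S515, F1298. After flipping Y the toolpath is (49.87,12.20) → (203.00,69.17).

Shape 3 is a line segment drawn with `<line>`. Its stroke #ff8800 means score at S515, F1298. After flipping Y the toolpath is (199.84,20.19) → (47.26,79.73).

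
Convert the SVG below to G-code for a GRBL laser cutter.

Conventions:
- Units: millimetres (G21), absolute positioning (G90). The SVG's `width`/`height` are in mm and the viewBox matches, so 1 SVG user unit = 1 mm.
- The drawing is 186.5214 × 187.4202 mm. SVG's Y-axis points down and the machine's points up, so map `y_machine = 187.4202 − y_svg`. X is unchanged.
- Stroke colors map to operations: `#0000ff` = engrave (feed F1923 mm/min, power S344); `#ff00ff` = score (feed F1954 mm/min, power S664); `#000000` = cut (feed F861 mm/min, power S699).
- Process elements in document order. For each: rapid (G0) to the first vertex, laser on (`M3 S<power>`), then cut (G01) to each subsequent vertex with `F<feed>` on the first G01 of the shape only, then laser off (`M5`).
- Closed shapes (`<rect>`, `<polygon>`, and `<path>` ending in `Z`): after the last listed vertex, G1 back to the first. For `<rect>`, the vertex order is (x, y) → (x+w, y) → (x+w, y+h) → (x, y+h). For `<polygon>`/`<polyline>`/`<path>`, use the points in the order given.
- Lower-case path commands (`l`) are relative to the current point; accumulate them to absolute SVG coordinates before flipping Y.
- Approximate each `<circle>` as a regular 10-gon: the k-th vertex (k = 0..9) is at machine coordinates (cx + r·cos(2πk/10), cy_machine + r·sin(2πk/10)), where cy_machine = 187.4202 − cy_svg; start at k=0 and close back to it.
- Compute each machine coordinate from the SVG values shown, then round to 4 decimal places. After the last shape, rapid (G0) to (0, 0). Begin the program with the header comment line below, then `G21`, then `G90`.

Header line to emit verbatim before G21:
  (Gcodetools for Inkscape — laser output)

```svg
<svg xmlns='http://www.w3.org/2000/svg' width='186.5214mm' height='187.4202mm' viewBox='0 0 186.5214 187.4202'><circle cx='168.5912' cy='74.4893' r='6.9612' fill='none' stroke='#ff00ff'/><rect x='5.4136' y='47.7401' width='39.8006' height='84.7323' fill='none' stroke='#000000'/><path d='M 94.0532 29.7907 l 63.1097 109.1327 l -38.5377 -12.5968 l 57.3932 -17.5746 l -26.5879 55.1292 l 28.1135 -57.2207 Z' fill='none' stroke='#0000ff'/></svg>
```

Since the viewBox matches the mm dimensions, user units are millimetres directly. The only transform is the Y-flip y_m = 187.4202 − y_svg.

Shape 1 is a circle drawn with `<circle>`. Its stroke #ff00ff means score at S664, F1954. After flipping Y the toolpath is (175.5524,112.9309) → (174.2229,117.0226) → (170.7423,119.5514) → (166.4401,119.5514) → (162.9595,117.0226) → (161.6300,112.9309) → (162.9595,108.8392) → (166.4401,106.3104) → (170.7423,106.3104) → (174.2229,108.8392) → (175.5524,112.9309), returning to the start.

Shape 2 is a rectangle drawn with `<rect>`. Its stroke #000000 means cut at S699, F861. After flipping Y the toolpath is (5.4136,139.6801) → (45.2142,139.6801) → (45.2142,54.9478) → (5.4136,54.9478) → (5.4136,139.6801), returning to the start.

Shape 3 is a closed polygon drawn with `<path>`. Its stroke #0000ff means engrave at S344, F1923. After flipping Y the toolpath is (94.0532,157.6295) → (157.1629,48.4968) → (118.6252,61.0936) → (176.0184,78.6682) → (149.4305,23.5390) → (177.5440,80.7597) → (94.0532,157.6295), returning to the start.

(Gcodetools for Inkscape — laser output)
G21
G90
G0 X175.5524 Y112.9309
M3 S664
G01 X174.2229 Y117.0226 F1954
G01 X170.7423 Y119.5514
G01 X166.4401 Y119.5514
G01 X162.9595 Y117.0226
G01 X161.6300 Y112.9309
G01 X162.9595 Y108.8392
G01 X166.4401 Y106.3104
G01 X170.7423 Y106.3104
G01 X174.2229 Y108.8392
G01 X175.5524 Y112.9309
M5
G0 X5.4136 Y139.6801
M3 S699
G01 X45.2142 Y139.6801 F861
G01 X45.2142 Y54.9478
G01 X5.4136 Y54.9478
G01 X5.4136 Y139.6801
M5
G0 X94.0532 Y157.6295
M3 S344
G01 X157.1629 Y48.4968 F1923
G01 X118.6252 Y61.0936
G01 X176.0184 Y78.6682
G01 X149.4305 Y23.5390
G01 X177.5440 Y80.7597
G01 X94.0532 Y157.6295
M5
G0 X0.0000 Y0.0000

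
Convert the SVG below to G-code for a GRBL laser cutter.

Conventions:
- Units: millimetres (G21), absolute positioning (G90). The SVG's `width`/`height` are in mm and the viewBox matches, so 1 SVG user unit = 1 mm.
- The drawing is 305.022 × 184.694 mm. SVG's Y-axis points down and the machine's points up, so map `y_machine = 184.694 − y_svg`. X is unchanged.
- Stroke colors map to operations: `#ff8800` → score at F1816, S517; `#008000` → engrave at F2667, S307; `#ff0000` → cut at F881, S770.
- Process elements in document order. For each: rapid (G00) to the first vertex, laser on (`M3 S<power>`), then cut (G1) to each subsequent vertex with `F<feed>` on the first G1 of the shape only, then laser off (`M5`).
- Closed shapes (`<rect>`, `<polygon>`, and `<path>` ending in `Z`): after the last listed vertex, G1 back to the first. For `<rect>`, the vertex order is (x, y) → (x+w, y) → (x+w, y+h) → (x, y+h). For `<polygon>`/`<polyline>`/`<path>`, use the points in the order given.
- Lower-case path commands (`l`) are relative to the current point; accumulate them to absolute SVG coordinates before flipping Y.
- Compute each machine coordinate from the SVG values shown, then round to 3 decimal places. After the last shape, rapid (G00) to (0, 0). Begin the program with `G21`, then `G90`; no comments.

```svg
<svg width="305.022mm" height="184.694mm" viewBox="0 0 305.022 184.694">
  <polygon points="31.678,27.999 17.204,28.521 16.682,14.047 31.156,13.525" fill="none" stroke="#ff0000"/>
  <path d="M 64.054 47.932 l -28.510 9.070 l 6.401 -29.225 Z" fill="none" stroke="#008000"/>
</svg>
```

Since the viewBox matches the mm dimensions, user units are millimetres directly. The only transform is the Y-flip y_m = 184.694 − y_svg.

Shape 1 is a regular polygon drawn with `<polygon>`. Its stroke #ff0000 means cut at S770, F881. After flipping Y the toolpath is (31.678,156.695) → (17.204,156.173) → (16.682,170.647) → (31.156,171.169) → (31.678,156.695), returning to the start.

Shape 2 is a regular polygon drawn with `<path>`. Its stroke #008000 means engrave at S307, F2667. After flipping Y the toolpath is (64.054,136.762) → (35.544,127.692) → (41.945,156.917) → (64.054,136.762), returning to the start.

G21
G90
G00 X31.678 Y156.695
M3 S770
G1 X17.204 Y156.173 F881
G1 X16.682 Y170.647
G1 X31.156 Y171.169
G1 X31.678 Y156.695
M5
G00 X64.054 Y136.762
M3 S307
G1 X35.544 Y127.692 F2667
G1 X41.945 Y156.917
G1 X64.054 Y136.762
M5
G00 X0.000 Y0.000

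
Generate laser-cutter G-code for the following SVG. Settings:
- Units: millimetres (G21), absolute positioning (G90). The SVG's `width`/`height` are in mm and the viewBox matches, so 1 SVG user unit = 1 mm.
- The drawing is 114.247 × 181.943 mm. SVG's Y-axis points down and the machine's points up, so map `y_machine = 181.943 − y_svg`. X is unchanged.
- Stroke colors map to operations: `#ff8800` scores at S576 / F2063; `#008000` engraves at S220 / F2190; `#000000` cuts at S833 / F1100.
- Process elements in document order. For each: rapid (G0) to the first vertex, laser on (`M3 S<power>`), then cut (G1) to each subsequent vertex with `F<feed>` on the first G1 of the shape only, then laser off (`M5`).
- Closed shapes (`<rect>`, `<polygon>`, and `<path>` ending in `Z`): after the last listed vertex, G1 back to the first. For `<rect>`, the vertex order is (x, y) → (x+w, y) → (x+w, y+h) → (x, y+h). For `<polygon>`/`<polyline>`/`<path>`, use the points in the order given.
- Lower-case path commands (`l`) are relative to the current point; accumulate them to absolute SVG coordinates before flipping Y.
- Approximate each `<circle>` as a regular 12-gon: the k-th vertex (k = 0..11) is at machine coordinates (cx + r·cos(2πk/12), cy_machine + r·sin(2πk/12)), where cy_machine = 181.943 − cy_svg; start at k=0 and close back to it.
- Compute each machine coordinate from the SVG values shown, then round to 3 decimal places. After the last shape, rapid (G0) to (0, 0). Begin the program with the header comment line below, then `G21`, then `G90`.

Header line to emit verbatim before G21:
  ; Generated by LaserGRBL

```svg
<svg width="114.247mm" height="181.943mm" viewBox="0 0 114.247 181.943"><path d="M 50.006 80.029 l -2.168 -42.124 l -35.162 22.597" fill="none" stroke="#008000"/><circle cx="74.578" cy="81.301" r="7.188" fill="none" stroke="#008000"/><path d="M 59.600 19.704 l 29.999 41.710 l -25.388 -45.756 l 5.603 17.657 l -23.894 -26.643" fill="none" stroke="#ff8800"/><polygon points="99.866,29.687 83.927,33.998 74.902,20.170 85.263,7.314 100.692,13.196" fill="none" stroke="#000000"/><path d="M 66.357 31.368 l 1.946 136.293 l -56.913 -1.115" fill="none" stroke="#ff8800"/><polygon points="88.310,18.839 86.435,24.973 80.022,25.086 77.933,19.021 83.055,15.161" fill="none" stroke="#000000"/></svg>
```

viewBox `0 0 114.247 181.943` with mm width/height → 1 unit = 1 mm. Flip: y_m = 181.943 − y_svg.

**Shape 1** — `<path>` open polyline, stroke `#008000` → engrave (S220, F2190). Machine vertices: (50.006,101.914) → (47.838,144.038) → (12.676,121.441). Open path.

**Shape 2** — `<circle>` circle, stroke `#008000` → engrave (S220, F2190). Machine vertices: (81.766,100.642) → (80.803,104.236) → (78.172,106.867) → (74.578,107.830) → (70.984,106.867) → (68.353,104.236) → (67.390,100.642) → (68.353,97.048) → (70.984,94.417) → (74.578,93.454) → (78.172,94.417) → (80.803,97.048) → (81.766,100.642). Closed: final G1 returns to the first vertex.

**Shape 3** — `<path>` open polyline, stroke `#ff8800` → score (S576, F2063). Machine vertices: (59.600,162.239) → (89.599,120.529) → (64.211,166.285) → (69.814,148.628) → (45.920,175.271). Open path.

**Shape 4** — `<polygon>` regular polygon, stroke `#000000` → cut (S833, F1100). Machine vertices: (99.866,152.256) → (83.927,147.945) → (74.902,161.773) → (85.263,174.629) → (100.692,168.747) → (99.866,152.256). Closed: final G1 returns to the first vertex.

**Shape 5** — `<path>` open polyline, stroke `#ff8800` → score (S576, F2063). Machine vertices: (66.357,150.575) → (68.303,14.282) → (11.390,15.397). Open path.

**Shape 6** — `<polygon>` regular polygon, stroke `#000000` → cut (S833, F1100). Machine vertices: (88.310,163.104) → (86.435,156.970) → (80.022,156.857) → (77.933,162.922) → (83.055,166.782) → (88.310,163.104). Closed: final G1 returns to the first vertex.

; Generated by LaserGRBL
G21
G90
G0 X50.006 Y101.914
M3 S220
G1 X47.838 Y144.038 F2190
G1 X12.676 Y121.441
M5
G0 X81.766 Y100.642
M3 S220
G1 X80.803 Y104.236 F2190
G1 X78.172 Y106.867
G1 X74.578 Y107.830
G1 X70.984 Y106.867
G1 X68.353 Y104.236
G1 X67.390 Y100.642
G1 X68.353 Y97.048
G1 X70.984 Y94.417
G1 X74.578 Y93.454
G1 X78.172 Y94.417
G1 X80.803 Y97.048
G1 X81.766 Y100.642
M5
G0 X59.600 Y162.239
M3 S576
G1 X89.599 Y120.529 F2063
G1 X64.211 Y166.285
G1 X69.814 Y148.628
G1 X45.920 Y175.271
M5
G0 X99.866 Y152.256
M3 S833
G1 X83.927 Y147.945 F1100
G1 X74.902 Y161.773
G1 X85.263 Y174.629
G1 X100.692 Y168.747
G1 X99.866 Y152.256
M5
G0 X66.357 Y150.575
M3 S576
G1 X68.303 Y14.282 F2063
G1 X11.390 Y15.397
M5
G0 X88.310 Y163.104
M3 S833
G1 X86.435 Y156.970 F1100
G1 X80.022 Y156.857
G1 X77.933 Y162.922
G1 X83.055 Y166.782
G1 X88.310 Y163.104
M5
G0 X0.000 Y0.000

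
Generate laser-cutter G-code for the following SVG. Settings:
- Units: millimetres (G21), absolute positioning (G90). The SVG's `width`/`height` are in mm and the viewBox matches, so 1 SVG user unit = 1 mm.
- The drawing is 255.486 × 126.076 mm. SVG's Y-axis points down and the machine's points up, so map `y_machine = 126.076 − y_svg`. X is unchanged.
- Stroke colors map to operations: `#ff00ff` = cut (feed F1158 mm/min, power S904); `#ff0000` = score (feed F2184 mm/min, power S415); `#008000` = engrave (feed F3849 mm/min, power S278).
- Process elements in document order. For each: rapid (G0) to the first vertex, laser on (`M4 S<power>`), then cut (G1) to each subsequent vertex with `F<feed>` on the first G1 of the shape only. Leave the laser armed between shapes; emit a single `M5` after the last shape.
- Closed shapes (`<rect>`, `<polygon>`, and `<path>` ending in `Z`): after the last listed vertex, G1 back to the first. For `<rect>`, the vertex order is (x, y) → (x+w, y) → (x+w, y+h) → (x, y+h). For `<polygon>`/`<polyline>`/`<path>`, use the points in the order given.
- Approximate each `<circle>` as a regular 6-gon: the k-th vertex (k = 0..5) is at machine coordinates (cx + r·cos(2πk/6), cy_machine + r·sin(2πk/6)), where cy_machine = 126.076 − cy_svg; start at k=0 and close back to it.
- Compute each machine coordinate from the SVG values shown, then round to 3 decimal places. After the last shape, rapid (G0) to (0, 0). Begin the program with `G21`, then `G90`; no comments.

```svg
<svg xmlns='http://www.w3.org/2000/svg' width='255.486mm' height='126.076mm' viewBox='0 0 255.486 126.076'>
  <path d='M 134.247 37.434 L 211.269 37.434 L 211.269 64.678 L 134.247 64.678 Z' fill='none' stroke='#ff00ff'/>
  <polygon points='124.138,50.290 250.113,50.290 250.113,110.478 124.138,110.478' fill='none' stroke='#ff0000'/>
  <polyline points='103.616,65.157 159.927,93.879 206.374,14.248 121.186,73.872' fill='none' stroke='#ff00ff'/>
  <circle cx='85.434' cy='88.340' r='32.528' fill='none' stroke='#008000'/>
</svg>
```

G21
G90
G0 X134.247 Y88.642
M4 S904
G1 X211.269 Y88.642 F1158
G1 X211.269 Y61.398
G1 X134.247 Y61.398
G1 X134.247 Y88.642
G0 X124.138 Y75.786
M4 S415
G1 X250.113 Y75.786 F2184
G1 X250.113 Y15.598
G1 X124.138 Y15.598
G1 X124.138 Y75.786
G0 X103.616 Y60.919
M4 S904
G1 X159.927 Y32.197 F1158
G1 X206.374 Y111.828
G1 X121.186 Y52.204
G0 X117.962 Y37.736
M4 S278
G1 X101.698 Y65.906 F3849
G1 X69.170 Y65.906
G1 X52.906 Y37.736
G1 X69.170 Y9.566
G1 X101.698 Y9.566
G1 X117.962 Y37.736
M5
G0 X0.000 Y0.000

Since the viewBox matches the mm dimensions, user units are millimetres directly. The only transform is the Y-flip y_m = 126.076 − y_svg.

Shape 1 is a rectangle drawn with `<path>`. Its stroke #ff00ff means cut at S904, F1158. After flipping Y the toolpath is (134.247,88.642) → (211.269,88.642) → (211.269,61.398) → (134.247,61.398) → (134.247,88.642), returning to the start.

Shape 2 is a rectangle drawn with `<polygon>`. Its stroke #ff0000 means score at S415, F2184. After flipping Y the toolpath is (124.138,75.786) → (250.113,75.786) → (250.113,15.598) → (124.138,15.598) → (124.138,75.786), returning to the start.

Shape 3 is a open polyline drawn with `<polyline>`. Its stroke #ff00ff means cut at S904, F1158. After flipping Y the toolpath is (103.616,60.919) → (159.927,32.197) → (206.374,111.828) → (121.186,52.204).

Shape 4 is a circle drawn with `<circle>`. Its stroke #008000 means engrave at S278, F3849. After flipping Y the toolpath is (117.962,37.736) → (101.698,65.906) → (69.170,65.906) → (52.906,37.736) → (69.170,9.566) → (101.698,9.566) → (117.962,37.736), returning to the start.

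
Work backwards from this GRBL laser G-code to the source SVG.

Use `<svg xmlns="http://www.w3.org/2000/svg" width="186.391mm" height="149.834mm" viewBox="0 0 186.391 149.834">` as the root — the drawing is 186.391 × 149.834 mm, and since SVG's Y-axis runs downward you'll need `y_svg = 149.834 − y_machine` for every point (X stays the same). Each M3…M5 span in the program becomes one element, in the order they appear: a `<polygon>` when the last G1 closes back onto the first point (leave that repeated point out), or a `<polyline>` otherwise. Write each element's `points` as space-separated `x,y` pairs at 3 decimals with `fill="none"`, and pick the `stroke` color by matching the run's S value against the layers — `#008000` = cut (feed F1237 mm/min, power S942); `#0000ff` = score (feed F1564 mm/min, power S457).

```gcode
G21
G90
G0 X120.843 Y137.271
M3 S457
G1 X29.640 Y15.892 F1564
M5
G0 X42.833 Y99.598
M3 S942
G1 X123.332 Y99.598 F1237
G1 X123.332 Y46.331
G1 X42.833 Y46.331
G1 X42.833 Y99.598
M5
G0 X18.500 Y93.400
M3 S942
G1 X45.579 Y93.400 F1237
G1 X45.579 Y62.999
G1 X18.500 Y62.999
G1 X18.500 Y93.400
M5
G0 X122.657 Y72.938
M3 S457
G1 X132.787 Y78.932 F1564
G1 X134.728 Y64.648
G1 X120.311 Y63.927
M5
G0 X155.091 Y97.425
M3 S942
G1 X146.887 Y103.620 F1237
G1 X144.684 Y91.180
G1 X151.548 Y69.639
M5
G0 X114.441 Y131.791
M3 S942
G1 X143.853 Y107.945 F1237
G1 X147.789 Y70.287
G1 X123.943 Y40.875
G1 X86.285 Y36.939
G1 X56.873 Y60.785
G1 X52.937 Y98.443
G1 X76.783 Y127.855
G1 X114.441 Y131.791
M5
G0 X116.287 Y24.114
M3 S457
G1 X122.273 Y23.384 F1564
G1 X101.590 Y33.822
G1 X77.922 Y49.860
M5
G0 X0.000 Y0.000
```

Each laser-on run becomes one SVG element. Flip Y back into SVG space with y_svg = 149.834 − y_machine.

Run 1: power S457 maps to stroke `#0000ff` (score). The run is open, so emit a `<polyline>` with points (Y-flipped): 120.843,12.563 29.640,133.942.

Run 2: S942 ⇒ cut layer `#008000`. The run returns to its start, so emit a `<polygon>` with points (Y-flipped): 42.833,50.236 123.332,50.236 123.332,103.503 42.833,103.503.

Run 3: power S942 maps to stroke `#008000` (cut). The run returns to its start, so emit a `<polygon>` with points (Y-flipped): 18.500,56.434 45.579,56.434 45.579,86.835 18.500,86.835.

Run 4: the run's S457 means `#0000ff` (score). The run is open, so emit a `<polyline>` with points (Y-flipped): 122.657,76.896 132.787,70.902 134.728,85.186 120.311,85.907.

Run 5: the run's S942 means `#008000` (cut). The run is open, so emit a `<polyline>` with points (Y-flipped): 155.091,52.409 146.887,46.214 144.684,58.654 151.548,80.195.

Run 6: the run's S942 means `#008000` (cut). The run returns to its start, so emit a `<polygon>` with points (Y-flipped): 114.441,18.043 143.853,41.889 147.789,79.547 123.943,108.959 86.285,112.895 56.873,89.049 52.937,51.391 76.783,21.979.

Run 7: S457 ⇒ score layer `#0000ff`. The run is open, so emit a `<polyline>` with points (Y-flipped): 116.287,125.720 122.273,126.450 101.590,116.012 77.922,99.974.

<svg xmlns="http://www.w3.org/2000/svg" width="186.391mm" height="149.834mm" viewBox="0 0 186.391 149.834">
  <polyline points="120.843,12.563 29.640,133.942" fill="none" stroke="#0000ff"/>
  <polygon points="42.833,50.236 123.332,50.236 123.332,103.503 42.833,103.503" fill="none" stroke="#008000"/>
  <polygon points="18.500,56.434 45.579,56.434 45.579,86.835 18.500,86.835" fill="none" stroke="#008000"/>
  <polyline points="122.657,76.896 132.787,70.902 134.728,85.186 120.311,85.907" fill="none" stroke="#0000ff"/>
  <polyline points="155.091,52.409 146.887,46.214 144.684,58.654 151.548,80.195" fill="none" stroke="#008000"/>
  <polygon points="114.441,18.043 143.853,41.889 147.789,79.547 123.943,108.959 86.285,112.895 56.873,89.049 52.937,51.391 76.783,21.979" fill="none" stroke="#008000"/>
  <polyline points="116.287,125.720 122.273,126.450 101.590,116.012 77.922,99.974" fill="none" stroke="#0000ff"/>
</svg>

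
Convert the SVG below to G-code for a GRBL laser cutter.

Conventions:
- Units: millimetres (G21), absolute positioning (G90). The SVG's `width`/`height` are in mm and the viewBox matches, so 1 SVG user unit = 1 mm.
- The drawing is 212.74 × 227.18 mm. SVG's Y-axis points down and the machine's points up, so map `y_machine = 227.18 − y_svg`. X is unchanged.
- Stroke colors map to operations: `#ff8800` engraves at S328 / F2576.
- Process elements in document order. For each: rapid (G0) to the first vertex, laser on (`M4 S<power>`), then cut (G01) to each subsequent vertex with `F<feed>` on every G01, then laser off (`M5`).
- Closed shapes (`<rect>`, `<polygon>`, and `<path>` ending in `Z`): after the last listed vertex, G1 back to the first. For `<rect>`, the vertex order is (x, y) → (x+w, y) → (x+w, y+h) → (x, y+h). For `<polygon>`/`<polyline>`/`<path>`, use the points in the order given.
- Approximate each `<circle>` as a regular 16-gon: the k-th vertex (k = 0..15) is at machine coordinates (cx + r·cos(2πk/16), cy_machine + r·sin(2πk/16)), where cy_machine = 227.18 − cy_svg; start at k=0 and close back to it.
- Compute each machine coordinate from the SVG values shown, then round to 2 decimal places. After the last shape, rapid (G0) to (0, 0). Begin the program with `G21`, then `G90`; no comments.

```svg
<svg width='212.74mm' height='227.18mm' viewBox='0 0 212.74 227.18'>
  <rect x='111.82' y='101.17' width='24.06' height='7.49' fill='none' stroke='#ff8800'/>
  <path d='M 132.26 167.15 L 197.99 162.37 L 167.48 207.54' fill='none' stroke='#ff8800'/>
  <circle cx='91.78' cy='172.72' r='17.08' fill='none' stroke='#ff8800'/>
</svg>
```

G21
G90
G0 X111.82 Y126.01
M4 S328
G01 X135.88 Y126.01 F2576
G01 X135.88 Y118.52 F2576
G01 X111.82 Y118.52 F2576
G01 X111.82 Y126.01 F2576
M5
G0 X132.26 Y60.03
M4 S328
G01 X197.99 Y64.81 F2576
G01 X167.48 Y19.64 F2576
M5
G0 X108.86 Y54.46
M4 S328
G01 X107.56 Y61.00 F2576
G01 X103.86 Y66.54 F2576
G01 X98.32 Y70.24 F2576
G01 X91.78 Y71.54 F2576
G01 X85.24 Y70.24 F2576
G01 X79.70 Y66.54 F2576
G01 X76.00 Y61.00 F2576
G01 X74.70 Y54.46 F2576
G01 X76.00 Y47.92 F2576
G01 X79.70 Y42.38 F2576
G01 X85.24 Y38.68 F2576
G01 X91.78 Y37.38 F2576
G01 X98.32 Y38.68 F2576
G01 X103.86 Y42.38 F2576
G01 X107.56 Y47.92 F2576
G01 X108.86 Y54.46 F2576
M5
G0 X0.00 Y0.00

1 u = 1 mm; y_m = 227.18 − y.

[1] `<rect>` rectangle, #ff8800→engrave S328 F2576: (111.82,126.01) → (135.88,126.01) → (135.88,118.52) → (111.82,118.52) → (111.82,126.01) (closed)

[2] `<path>` open polyline, #ff8800→engrave S328 F2576: (132.26,60.03) → (197.99,64.81) → (167.48,19.64)

[3] `<circle>` circle, #ff8800→engrave S328 F2576: (108.86,54.46) → (107.56,61.00) → (103.86,66.54) → (98.32,70.24) → (91.78,71.54) → (85.24,70.24) → (79.70,66.54) → (76.00,61.00) → (74.70,54.46) → (76.00,47.92) → (79.70,42.38) → (85.24,38.68) → (91.78,37.38) → (98.32,38.68) → (103.86,42.38) → (107.56,47.92) → (108.86,54.46) (closed)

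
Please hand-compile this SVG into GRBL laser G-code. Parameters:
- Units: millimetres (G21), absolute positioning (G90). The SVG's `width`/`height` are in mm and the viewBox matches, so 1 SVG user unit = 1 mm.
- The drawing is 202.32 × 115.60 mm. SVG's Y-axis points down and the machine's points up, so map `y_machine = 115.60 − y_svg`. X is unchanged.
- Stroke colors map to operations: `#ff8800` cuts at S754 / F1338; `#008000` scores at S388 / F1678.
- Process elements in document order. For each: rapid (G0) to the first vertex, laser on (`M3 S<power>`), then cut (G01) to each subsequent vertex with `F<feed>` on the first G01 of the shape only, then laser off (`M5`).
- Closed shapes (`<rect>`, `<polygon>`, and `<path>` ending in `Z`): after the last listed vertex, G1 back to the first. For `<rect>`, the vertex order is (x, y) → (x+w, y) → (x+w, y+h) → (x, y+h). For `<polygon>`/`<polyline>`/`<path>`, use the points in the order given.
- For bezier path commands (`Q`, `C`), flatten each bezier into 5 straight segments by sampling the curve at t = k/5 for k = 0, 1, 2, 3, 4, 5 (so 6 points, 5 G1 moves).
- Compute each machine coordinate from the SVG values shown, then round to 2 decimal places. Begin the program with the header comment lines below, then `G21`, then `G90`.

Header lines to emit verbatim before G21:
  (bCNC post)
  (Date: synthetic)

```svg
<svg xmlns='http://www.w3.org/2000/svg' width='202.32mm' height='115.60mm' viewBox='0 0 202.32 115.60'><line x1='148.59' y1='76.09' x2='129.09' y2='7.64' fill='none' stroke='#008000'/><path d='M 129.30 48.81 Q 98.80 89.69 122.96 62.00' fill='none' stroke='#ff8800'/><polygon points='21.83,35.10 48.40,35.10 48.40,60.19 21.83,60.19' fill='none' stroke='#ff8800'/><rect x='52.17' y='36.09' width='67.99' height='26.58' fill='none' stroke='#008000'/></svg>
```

(bCNC post)
(Date: synthetic)
G21
G90
G0 X148.59 Y39.51
M3 S388
G01 X129.09 Y107.96 F1678
M5
G0 X129.30 Y66.79
M3 S754
G01 X119.29 Y53.18 F1338
G01 X113.65 Y45.06
G01 X112.38 Y42.42
G01 X115.48 Y45.27
G01 X122.96 Y53.60
M5
G0 X21.83 Y80.50
M3 S754
G01 X48.40 Y80.50 F1338
G01 X48.40 Y55.41
G01 X21.83 Y55.41
G01 X21.83 Y80.50
M5
G0 X52.17 Y79.51
M3 S388
G01 X120.16 Y79.51 F1678
G01 X120.16 Y52.93
G01 X52.17 Y52.93
G01 X52.17 Y79.51
M5

1 u = 1 mm; y_m = 115.60 − y.

[1] `<line>` line segment, #008000→score S388 F1678: (148.59,39.51) → (129.09,107.96)

[2] `<path>` quadratic bezier, #ff8800→cut S754 F1338: (129.30,66.79) → (119.29,53.18) → (113.65,45.06) → (112.38,42.42) → (115.48,45.27) → (122.96,53.60)

[3] `<polygon>` rectangle, #ff8800→cut S754 F1338: (21.83,80.50) → (48.40,80.50) → (48.40,55.41) → (21.83,55.41) → (21.83,80.50) (closed)

[4] `<rect>` rectangle, #008000→score S388 F1678: (52.17,79.51) → (120.16,79.51) → (120.16,52.93) → (52.17,52.93) → (52.17,79.51) (closed)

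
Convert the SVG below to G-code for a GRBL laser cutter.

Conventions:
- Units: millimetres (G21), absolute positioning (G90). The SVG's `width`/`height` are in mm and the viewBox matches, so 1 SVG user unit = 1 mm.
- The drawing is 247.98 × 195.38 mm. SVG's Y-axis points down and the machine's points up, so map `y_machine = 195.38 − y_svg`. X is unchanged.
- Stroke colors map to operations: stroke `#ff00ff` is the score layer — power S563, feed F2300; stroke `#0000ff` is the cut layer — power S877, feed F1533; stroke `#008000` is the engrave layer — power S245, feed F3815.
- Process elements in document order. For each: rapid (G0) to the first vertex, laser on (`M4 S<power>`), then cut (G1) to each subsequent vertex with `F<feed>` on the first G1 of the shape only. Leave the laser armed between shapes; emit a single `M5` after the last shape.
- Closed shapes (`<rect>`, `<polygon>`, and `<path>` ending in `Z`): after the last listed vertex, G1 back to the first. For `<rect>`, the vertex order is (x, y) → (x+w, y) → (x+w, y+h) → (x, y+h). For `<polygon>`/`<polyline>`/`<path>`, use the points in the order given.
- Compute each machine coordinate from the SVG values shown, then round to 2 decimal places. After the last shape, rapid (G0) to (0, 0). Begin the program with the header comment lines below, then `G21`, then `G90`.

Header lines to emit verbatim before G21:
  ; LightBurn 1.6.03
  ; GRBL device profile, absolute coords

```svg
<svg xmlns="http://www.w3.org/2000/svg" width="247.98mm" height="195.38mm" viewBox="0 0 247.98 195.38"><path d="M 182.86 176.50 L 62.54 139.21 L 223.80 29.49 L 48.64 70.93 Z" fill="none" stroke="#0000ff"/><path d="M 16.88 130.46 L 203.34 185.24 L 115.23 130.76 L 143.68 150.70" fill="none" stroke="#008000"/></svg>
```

viewBox `0 0 247.98 195.38` with mm width/height → 1 unit = 1 mm. Flip: y_m = 195.38 − y_svg.

**Shape 1** — `<path>` closed polygon, stroke `#0000ff` → cut (S877, F1533). Machine vertices: (182.86,18.88) → (62.54,56.17) → (223.80,165.89) → (48.64,124.45) → (182.86,18.88). Closed: final G1 returns to the first vertex.

**Shape 2** — `<path>` open polyline, stroke `#008000` → engrave (S245, F3815). Machine vertices: (16.88,64.92) → (203.34,10.14) → (115.23,64.62) → (143.68,44.68). Open path.

; LightBurn 1.6.03
; GRBL device profile, absolute coords
G21
G90
G0 X182.86 Y18.88
M4 S877
G1 X62.54 Y56.17 F1533
G1 X223.80 Y165.89
G1 X48.64 Y124.45
G1 X182.86 Y18.88
G0 X16.88 Y64.92
M4 S245
G1 X203.34 Y10.14 F3815
G1 X115.23 Y64.62
G1 X143.68 Y44.68
M5
G0 X0.00 Y0.00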